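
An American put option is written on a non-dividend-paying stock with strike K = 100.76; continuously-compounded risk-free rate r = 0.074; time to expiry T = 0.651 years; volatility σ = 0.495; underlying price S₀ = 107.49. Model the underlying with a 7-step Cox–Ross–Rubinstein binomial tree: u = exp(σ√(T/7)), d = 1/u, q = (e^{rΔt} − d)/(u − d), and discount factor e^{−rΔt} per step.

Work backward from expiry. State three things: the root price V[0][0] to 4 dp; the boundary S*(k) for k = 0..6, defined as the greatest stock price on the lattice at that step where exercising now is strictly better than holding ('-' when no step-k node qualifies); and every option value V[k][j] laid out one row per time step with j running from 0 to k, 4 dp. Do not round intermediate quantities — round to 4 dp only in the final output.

price = 11.7939
boundary = - - - - 58.7669 68.3426 79.4786
tree:
11.7939
17.0883 6.3426
23.9975 9.9985 2.5527
32.4620 15.3553 4.4554 0.5696
41.9931 22.8084 7.6636 1.1139 0.0000
50.2271 32.4174 12.9346 2.1783 0.0000 0.0000
57.3074 41.9931 21.2814 4.2599 0.0000 0.0000 0.0000
63.3957 50.2271 32.4174 8.3308 0.0000 0.0000 0.0000 0.0000

params: Δt=0.09300 u=1.16294 d=0.85989 q=0.48512 e^(-rΔt)=0.99314
t_7 payoffs: 63.3957 50.2271 32.4174 8.3308 0.0000 0.0000 0.0000 0.0000
t_6: node(6,0) S=43.4526 payoff=57.3074 vs cont=56.6164 → 57.3074 [stop]  node(6,1) S=58.7669 payoff=41.9931 vs cont=41.3020 → 41.9931 [stop]  node(6,2) S=79.4786 payoff=21.2814 vs cont=20.5903 → 21.2814 [stop]  node(6,3) S=107.4900 payoff=0.0000 vs cont=4.2599 → 4.2599 [wait]  node(6,4) S=145.3736 payoff=0.0000 vs cont=0.0000 → 0.0000 [wait]  node(6,5) S=196.6089 payoff=0.0000 vs cont=0.0000 → 0.0000 [wait]  node(6,6) S=265.9015 payoff=0.0000 vs cont=0.0000 → 0.0000 [wait]  ⇒ S*(6)=79.4786
t_5: node(5,0) S=50.5329 payoff=50.2271 vs cont=49.5361 → 50.2271 [stop]  node(5,1) S=68.3426 payoff=32.4174 vs cont=31.7263 → 32.4174 [stop]  node(5,2) S=92.4292 payoff=8.3308 vs cont=12.9346 → 12.9346 [wait]  node(5,3) S=125.0048 payoff=0.0000 vs cont=2.1783 → 2.1783 [wait]  node(5,4) S=169.0614 payoff=0.0000 vs cont=0.0000 → 0.0000 [wait]  node(5,5) S=228.6452 payoff=0.0000 vs cont=0.0000 → 0.0000 [wait]  ⇒ S*(5)=68.3426
t_4: node(4,0) S=58.7669 payoff=41.9931 vs cont=41.3020 → 41.9931 [stop]  node(4,1) S=79.4786 payoff=21.2814 vs cont=22.8084 → 22.8084 [wait]  node(4,2) S=107.4900 payoff=0.0000 vs cont=7.6636 → 7.6636 [wait]  node(4,3) S=145.3736 payoff=0.0000 vs cont=1.1139 → 1.1139 [wait]  node(4,4) S=196.6089 payoff=0.0000 vs cont=0.0000 → 0.0000 [wait]  ⇒ S*(4)=58.7669
t_3: node(3,0) S=68.3426 payoff=32.4174 vs cont=32.4620 → 32.4620 [wait]  node(3,1) S=92.4292 payoff=8.3308 vs cont=15.3553 → 15.3553 [wait]  node(3,2) S=125.0048 payoff=0.0000 vs cont=4.4554 → 4.4554 [wait]  node(3,3) S=169.0614 payoff=0.0000 vs cont=0.5696 → 0.5696 [wait]  ⇒ S*(3)=-
t_2: node(2,0) S=79.4786 payoff=21.2814 vs cont=23.9975 → 23.9975 [wait]  node(2,1) S=107.4900 payoff=0.0000 vs cont=9.9985 → 9.9985 [wait]  node(2,2) S=145.3736 payoff=0.0000 vs cont=2.5527 → 2.5527 [wait]  ⇒ S*(2)=-
t_1: node(1,0) S=92.4292 payoff=8.3308 vs cont=17.0883 → 17.0883 [wait]  node(1,1) S=125.0048 payoff=0.0000 vs cont=6.3426 → 6.3426 [wait]  ⇒ S*(1)=-
t_0: node(0,0) S=107.4900 payoff=0.0000 vs cont=11.7939 → 11.7939 [wait]  ⇒ S*(0)=-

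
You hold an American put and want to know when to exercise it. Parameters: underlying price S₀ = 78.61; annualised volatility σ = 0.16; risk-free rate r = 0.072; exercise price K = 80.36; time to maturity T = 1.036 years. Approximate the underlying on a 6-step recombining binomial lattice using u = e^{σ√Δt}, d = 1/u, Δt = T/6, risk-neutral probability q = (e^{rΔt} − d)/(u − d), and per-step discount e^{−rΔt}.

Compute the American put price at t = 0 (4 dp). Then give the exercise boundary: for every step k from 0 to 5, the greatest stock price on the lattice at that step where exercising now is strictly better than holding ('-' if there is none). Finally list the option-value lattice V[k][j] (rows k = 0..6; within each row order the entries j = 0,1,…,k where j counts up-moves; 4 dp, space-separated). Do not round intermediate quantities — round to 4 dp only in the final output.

Δt=0.17267, u=1.06875, d=0.93568, q=0.57739, disc=e^(-rΔt)=0.98764
k=6 terminal: V=max(K-S,0) → 27.6087 20.1066 11.5376 1.7500 0.0000 0.0000 0.0000
k=5: j=0 S=56.3777 intr=23.9823 cont=22.9895 V=23.9823[EX]; j=1 S=64.3955 intr=15.9645 cont=14.9717 V=15.9645[EX]; j=2 S=73.5536 intr=6.8064 cont=5.8136 V=6.8064[EX]; j=3 S=84.0140 intr=0.0000 cont=0.7304 V=0.7304[hold]; j=4 S=95.9622 intr=0.0000 cont=0.0000 V=0.0000[hold]; j=5 S=109.6095 intr=0.0000 cont=0.0000 V=0.0000[hold]  S*(5)=73.5536
k=4: j=0 S=60.2534 intr=20.1066 cont=19.1138 V=20.1066[EX]; j=1 S=68.8224 intr=11.5376 cont=10.5448 V=11.5376[EX]; j=2 S=78.6100 intr=1.7500 cont=3.2574 V=3.2574[hold]; j=3 S=89.7896 intr=0.0000 cont=0.3049 V=0.3049[hold]; j=4 S=102.5591 intr=0.0000 cont=0.0000 V=0.0000[hold]  S*(4)=68.8224
k=3: j=0 S=64.3955 intr=15.9645 cont=14.9717 V=15.9645[EX]; j=1 S=73.5536 intr=6.8064 cont=6.6732 V=6.8064[EX]; j=2 S=84.0140 intr=0.0000 cont=1.5335 V=1.5335[hold]; j=3 S=95.9622 intr=0.0000 cont=0.1272 V=0.1272[hold]  S*(3)=73.5536
k=2: j=0 S=68.8224 intr=11.5376 cont=10.5448 V=11.5376[EX]; j=1 S=78.6100 intr=1.7500 cont=3.7154 V=3.7154[hold]; j=2 S=89.7896 intr=0.0000 cont=0.7126 V=0.7126[hold]  S*(2)=68.8224
k=1: j=0 S=73.5536 intr=6.8064 cont=6.9344 V=6.9344[hold]; j=1 S=84.0140 intr=0.0000 cont=1.9571 V=1.9571[hold]  S*(1)=-
k=0: j=0 S=78.6100 intr=1.7500 cont=4.0104 V=4.0104[hold]  S*(0)=-

price = 4.0104
boundary = - - 68.8224 73.5536 68.8224 73.5536
tree:
4.0104
6.9344 1.9571
11.5376 3.7154 0.7126
15.9645 6.8064 1.5335 0.1272
20.1066 11.5376 3.2574 0.3049 0.0000
23.9823 15.9645 6.8064 0.7304 0.0000 0.0000
27.6087 20.1066 11.5376 1.7500 0.0000 0.0000 0.0000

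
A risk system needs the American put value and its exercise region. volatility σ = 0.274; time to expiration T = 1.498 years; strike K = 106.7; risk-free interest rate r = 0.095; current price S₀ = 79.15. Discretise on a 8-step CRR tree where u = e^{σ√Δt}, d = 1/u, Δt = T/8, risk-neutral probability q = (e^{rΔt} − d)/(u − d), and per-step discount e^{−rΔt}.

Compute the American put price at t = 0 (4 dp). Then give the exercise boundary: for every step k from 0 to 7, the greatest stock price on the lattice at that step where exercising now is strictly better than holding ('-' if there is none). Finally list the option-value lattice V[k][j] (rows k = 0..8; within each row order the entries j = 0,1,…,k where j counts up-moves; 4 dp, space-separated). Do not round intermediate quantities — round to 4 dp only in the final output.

price = 27.5500
boundary = 79.1500 70.3005 79.1500 70.3005 79.1500 89.1135 79.1500 89.1135
tree:
27.5500
36.3995 18.2925
44.2596 27.5500 11.1932
51.2409 36.3995 17.8944 5.9870
57.4416 44.2596 27.5500 10.4509 2.4707
62.9491 51.2409 36.3995 17.5865 4.8590 0.5654
67.8407 57.4416 44.2596 27.5500 9.3687 1.2674 0.0000
72.1855 62.9491 51.2409 36.3995 17.5865 2.8410 0.0000 0.0000
76.0444 67.8407 57.4416 44.2596 27.5500 6.3687 0.0000 0.0000 0.0000

Δt=0.18725  u=1.12588  d=0.88819  q=0.54590  discount=0.98237
step 8 (expiry): payoffs max(K−S,0) = 76.0444 67.8407 57.4416 44.2596 27.5500 6.3687 0.0000 0.0000 0.0000
step 7: (k=7,j=0): S=34.5145, (K−S)⁺=72.1855, hold=70.3042 ⇒ V=72.1855 exercise | (k=7,j=1): S=43.7509, (K−S)⁺=62.9491, hold=61.0678 ⇒ V=62.9491 exercise | (k=7,j=2): S=55.4591, (K−S)⁺=51.2409, hold=49.3596 ⇒ V=51.2409 exercise | (k=7,j=3): S=70.3005, (K−S)⁺=36.3995, hold=34.5183 ⇒ V=36.3995 exercise | (k=7,j=4): S=89.1135, (K−S)⁺=17.5865, hold=15.7052 ⇒ V=17.5865 exercise | (k=7,j=5): S=112.9611, (K−S)⁺=0.0000, hold=2.8410 ⇒ V=2.8410 continue | (k=7,j=6): S=143.1906, (K−S)⁺=0.0000, hold=0.0000 ⇒ V=0.0000 continue | (k=7,j=7): S=181.5097, (K−S)⁺=0.0000, hold=0.0000 ⇒ V=0.0000 continue  boundary S*=89.1135
step 6: (k=6,j=0): S=38.8593, (K−S)⁺=67.8407, hold=65.9595 ⇒ V=67.8407 exercise | (k=6,j=1): S=49.2584, (K−S)⁺=57.4416, hold=55.5604 ⇒ V=57.4416 exercise | (k=6,j=2): S=62.4404, (K−S)⁺=44.2596, hold=42.3783 ⇒ V=44.2596 exercise | (k=6,j=3): S=79.1500, (K−S)⁺=27.5500, hold=25.6687 ⇒ V=27.5500 exercise | (k=6,j=4): S=100.3313, (K−S)⁺=6.3687, hold=9.3687 ⇒ V=9.3687 continue | (k=6,j=5): S=127.1809, (K−S)⁺=0.0000, hold=1.2674 ⇒ V=1.2674 continue | (k=6,j=6): S=161.2157, (K−S)⁺=0.0000, hold=0.0000 ⇒ V=0.0000 continue  boundary S*=79.1500
step 5: (k=5,j=0): S=43.7509, (K−S)⁺=62.9491, hold=61.0678 ⇒ V=62.9491 exercise | (k=5,j=1): S=55.4591, (K−S)⁺=51.2409, hold=49.3596 ⇒ V=51.2409 exercise | (k=5,j=2): S=70.3005, (K−S)⁺=36.3995, hold=34.5183 ⇒ V=36.3995 exercise | (k=5,j=3): S=89.1135, (K−S)⁺=17.5865, hold=17.3140 ⇒ V=17.5865 exercise | (k=5,j=4): S=112.9611, (K−S)⁺=0.0000, hold=4.8590 ⇒ V=4.8590 continue | (k=5,j=5): S=143.1906, (K−S)⁺=0.0000, hold=0.5654 ⇒ V=0.5654 continue  boundary S*=89.1135
step 4: (k=4,j=0): S=49.2584, (K−S)⁺=57.4416, hold=55.5604 ⇒ V=57.4416 exercise | (k=4,j=1): S=62.4404, (K−S)⁺=44.2596, hold=42.3783 ⇒ V=44.2596 exercise | (k=4,j=2): S=79.1500, (K−S)⁺=27.5500, hold=25.6687 ⇒ V=27.5500 exercise | (k=4,j=3): S=100.3313, (K−S)⁺=6.3687, hold=10.4509 ⇒ V=10.4509 continue | (k=4,j=4): S=127.1809, (K−S)⁺=0.0000, hold=2.4707 ⇒ V=2.4707 continue  boundary S*=79.1500
step 3: (k=3,j=0): S=55.4591, (K−S)⁺=51.2409, hold=49.3596 ⇒ V=51.2409 exercise | (k=3,j=1): S=70.3005, (K−S)⁺=36.3995, hold=34.5183 ⇒ V=36.3995 exercise | (k=3,j=2): S=89.1135, (K−S)⁺=17.5865, hold=17.8944 ⇒ V=17.8944 continue | (k=3,j=3): S=112.9611, (K−S)⁺=0.0000, hold=5.9870 ⇒ V=5.9870 continue  boundary S*=70.3005
step 2: (k=2,j=0): S=62.4404, (K−S)⁺=44.2596, hold=42.3783 ⇒ V=44.2596 exercise | (k=2,j=1): S=79.1500, (K−S)⁺=27.5500, hold=25.8338 ⇒ V=27.5500 exercise | (k=2,j=2): S=100.3313, (K−S)⁺=6.3687, hold=11.1932 ⇒ V=11.1932 continue  boundary S*=79.1500
step 1: (k=1,j=0): S=70.3005, (K−S)⁺=36.3995, hold=34.5183 ⇒ V=36.3995 exercise | (k=1,j=1): S=89.1135, (K−S)⁺=17.5865, hold=18.2925 ⇒ V=18.2925 continue  boundary S*=70.3005
step 0: (k=0,j=0): S=79.1500, (K−S)⁺=27.5500, hold=26.0473 ⇒ V=27.5500 exercise  boundary S*=79.1500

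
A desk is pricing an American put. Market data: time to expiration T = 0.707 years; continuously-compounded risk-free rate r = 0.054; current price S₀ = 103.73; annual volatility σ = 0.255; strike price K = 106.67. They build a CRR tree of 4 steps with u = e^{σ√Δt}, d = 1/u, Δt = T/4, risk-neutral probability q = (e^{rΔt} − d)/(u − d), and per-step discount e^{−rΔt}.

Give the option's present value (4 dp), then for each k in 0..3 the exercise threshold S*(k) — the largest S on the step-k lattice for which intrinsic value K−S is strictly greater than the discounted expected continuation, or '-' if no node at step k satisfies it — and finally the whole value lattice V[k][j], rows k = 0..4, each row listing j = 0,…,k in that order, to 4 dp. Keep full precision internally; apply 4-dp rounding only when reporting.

price = 8.9201
boundary = - - 83.7117 93.1849
tree:
8.9201
14.6366 3.7632
22.9583 7.1601 0.6705
31.4684 13.4851 1.4040 0.0000
39.1133 22.9583 2.9400 0.0000 0.0000

Δt=0.17675  u=1.11316  d=0.89834  q=0.51787  discount=0.99050
step 4 (expiry): payoffs max(K−S,0) = 39.1133 22.9583 2.9400 0.0000 0.0000
step 3: (k=3,j=0): S=75.2016, (K−S)⁺=31.4684, hold=30.4551 ⇒ V=31.4684 exercise | (k=3,j=1): S=93.1849, (K−S)⁺=13.4851, hold=12.4719 ⇒ V=13.4851 exercise | (k=3,j=2): S=115.4685, (K−S)⁺=0.0000, hold=1.4040 ⇒ V=1.4040 continue | (k=3,j=3): S=143.0809, (K−S)⁺=0.0000, hold=0.0000 ⇒ V=0.0000 continue  boundary S*=93.1849
step 2: (k=2,j=0): S=83.7117, (K−S)⁺=22.9583, hold=21.9450 ⇒ V=22.9583 exercise | (k=2,j=1): S=103.7300, (K−S)⁺=2.9400, hold=7.1601 ⇒ V=7.1601 continue | (k=2,j=2): S=128.5353, (K−S)⁺=0.0000, hold=0.6705 ⇒ V=0.6705 continue  boundary S*=83.7117
step 1: (k=1,j=0): S=93.1849, (K−S)⁺=13.4851, hold=14.6366 ⇒ V=14.6366 continue | (k=1,j=1): S=115.4685, (K−S)⁺=0.0000, hold=3.7632 ⇒ V=3.7632 continue  boundary S*=-
step 0: (k=0,j=0): S=103.7300, (K−S)⁺=2.9400, hold=8.9201 ⇒ V=8.9201 continue  boundary S*=-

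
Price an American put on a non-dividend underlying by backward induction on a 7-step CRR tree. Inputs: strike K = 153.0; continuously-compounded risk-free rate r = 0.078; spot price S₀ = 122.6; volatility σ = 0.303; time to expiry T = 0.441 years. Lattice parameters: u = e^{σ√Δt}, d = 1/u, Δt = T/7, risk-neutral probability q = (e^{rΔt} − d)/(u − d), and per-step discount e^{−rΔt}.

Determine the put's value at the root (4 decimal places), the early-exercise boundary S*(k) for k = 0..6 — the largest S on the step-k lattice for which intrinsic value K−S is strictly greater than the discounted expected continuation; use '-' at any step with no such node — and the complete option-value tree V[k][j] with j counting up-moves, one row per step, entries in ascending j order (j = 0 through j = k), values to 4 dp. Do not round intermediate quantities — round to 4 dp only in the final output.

price = 30.4000
boundary = 122.6000 113.6217 122.6000 113.6217 122.6000 132.2877 142.7410
tree:
30.4000
39.3783 21.8606
47.6991 30.4000 13.9751
55.4105 39.3783 21.1418 7.3152
62.5572 47.6991 30.4000 12.5680 2.4058
69.1806 55.4105 39.3783 20.7123 4.9681 0.0000
75.3188 62.5572 47.6991 30.4000 10.2590 0.0000 0.0000
81.0076 69.1806 55.4105 39.3783 20.7123 0.0000 0.0000 0.0000

Δt=0.06300, u=1.07902, d=0.92677, q=0.51335, disc=e^(-rΔt)=0.99510
k=7 terminal: V=max(K-S,0) → 81.0076 69.1806 55.4105 39.3783 20.7123 0.0000 0.0000 0.0000
k=6: j=0 S=77.6812 intr=75.3188 cont=74.5689 V=75.3188[EX]; j=1 S=90.4428 intr=62.5572 cont=61.8072 V=62.5572[EX]; j=2 S=105.3009 intr=47.6991 cont=46.9491 V=47.6991[EX]; j=3 S=122.6000 intr=30.4000 cont=29.6500 V=30.4000[EX]; j=4 S=142.7410 intr=10.2590 cont=10.0302 V=10.2590[EX]; j=5 S=166.1908 intr=0.0000 cont=0.0000 V=0.0000[hold]; j=6 S=193.4930 intr=0.0000 cont=0.0000 V=0.0000[hold]  S*(6)=142.7410
k=5: j=0 S=83.8194 intr=69.1806 cont=68.4306 V=69.1806[EX]; j=1 S=97.5895 intr=55.4105 cont=54.6605 V=55.4105[EX]; j=2 S=113.6217 intr=39.3783 cont=38.6283 V=39.3783[EX]; j=3 S=132.2877 intr=20.7123 cont=19.9623 V=20.7123[EX]; j=4 S=154.0203 intr=0.0000 cont=4.9681 V=4.9681[hold]; j=5 S=179.3231 intr=0.0000 cont=0.0000 V=0.0000[hold]  S*(5)=132.2877
k=4: j=0 S=90.4428 intr=62.5572 cont=61.8072 V=62.5572[EX]; j=1 S=105.3009 intr=47.6991 cont=46.9491 V=47.6991[EX]; j=2 S=122.6000 intr=30.4000 cont=29.6500 V=30.4000[EX]; j=3 S=142.7410 intr=10.2590 cont=12.5680 V=12.5680[hold]; j=4 S=166.1908 intr=0.0000 cont=2.4058 V=2.4058[hold]  S*(4)=122.6000
k=3: j=0 S=97.5895 intr=55.4105 cont=54.6605 V=55.4105[EX]; j=1 S=113.6217 intr=39.3783 cont=38.6283 V=39.3783[EX]; j=2 S=132.2877 intr=20.7123 cont=21.1418 V=21.1418[hold]; j=3 S=154.0203 intr=0.0000 cont=7.3152 V=7.3152[hold]  S*(3)=113.6217
k=2: j=0 S=105.3009 intr=47.6991 cont=46.9491 V=47.6991[EX]; j=1 S=122.6000 intr=30.4000 cont=29.8694 V=30.4000[EX]; j=2 S=142.7410 intr=10.2590 cont=13.9751 V=13.9751[hold]  S*(2)=122.6000
k=1: j=0 S=113.6217 intr=39.3783 cont=38.6283 V=39.3783[EX]; j=1 S=132.2877 intr=20.7123 cont=21.8606 V=21.8606[hold]  S*(1)=113.6217
k=0: j=0 S=122.6000 intr=30.4000 cont=30.2366 V=30.4000[EX]  S*(0)=122.6000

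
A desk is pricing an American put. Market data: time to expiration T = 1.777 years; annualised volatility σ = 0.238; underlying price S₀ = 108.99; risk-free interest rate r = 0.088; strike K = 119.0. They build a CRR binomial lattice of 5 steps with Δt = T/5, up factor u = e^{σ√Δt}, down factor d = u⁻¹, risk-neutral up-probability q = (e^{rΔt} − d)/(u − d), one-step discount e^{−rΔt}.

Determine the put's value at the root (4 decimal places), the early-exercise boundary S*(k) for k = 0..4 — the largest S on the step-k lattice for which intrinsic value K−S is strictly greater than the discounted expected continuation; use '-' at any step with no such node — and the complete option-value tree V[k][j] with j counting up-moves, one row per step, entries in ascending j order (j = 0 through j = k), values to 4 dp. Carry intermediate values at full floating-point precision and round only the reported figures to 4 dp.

price = 13.3919
boundary = - 94.5729 82.0630 94.5729 82.0630
tree:
13.3919
24.4271 6.0129
36.9370 12.3359 1.6932
47.7922 24.4271 4.1219 0.0000
57.2115 36.9370 10.0342 0.0000 0.0000
65.3848 47.7922 24.4271 0.0000 0.0000 0.0000

Δt=0.35540  u=1.15244  d=0.86772  q=0.57617  discount=0.96921
step 5 (expiry): payoffs max(K−S,0) = 65.3848 47.7922 24.4271 0.0000 0.0000 0.0000
step 4: (k=4,j=0): S=61.7885, (K−S)⁺=57.2115, hold=53.5474 ⇒ V=57.2115 exercise | (k=4,j=1): S=82.0630, (K−S)⁺=36.9370, hold=33.2729 ⇒ V=36.9370 exercise | (k=4,j=2): S=108.9900, (K−S)⁺=10.0100, hold=10.0342 ⇒ V=10.0342 continue | (k=4,j=3): S=144.7525, (K−S)⁺=0.0000, hold=0.0000 ⇒ V=0.0000 continue | (k=4,j=4): S=192.2497, (K−S)⁺=0.0000, hold=0.0000 ⇒ V=0.0000 continue  boundary S*=82.0630
step 3: (k=3,j=0): S=71.2078, (K−S)⁺=47.7922, hold=44.1281 ⇒ V=47.7922 exercise | (k=3,j=1): S=94.5729, (K−S)⁺=24.4271, hold=20.7764 ⇒ V=24.4271 exercise | (k=3,j=2): S=125.6049, (K−S)⁺=0.0000, hold=4.1219 ⇒ V=4.1219 continue | (k=3,j=3): S=166.8192, (K−S)⁺=0.0000, hold=0.0000 ⇒ V=0.0000 continue  boundary S*=94.5729
step 2: (k=2,j=0): S=82.0630, (K−S)⁺=36.9370, hold=33.2729 ⇒ V=36.9370 exercise | (k=2,j=1): S=108.9900, (K−S)⁺=10.0100, hold=12.3359 ⇒ V=12.3359 continue | (k=2,j=2): S=144.7525, (K−S)⁺=0.0000, hold=1.6932 ⇒ V=1.6932 continue  boundary S*=82.0630
step 1: (k=1,j=0): S=94.5729, (K−S)⁺=24.4271, hold=22.0618 ⇒ V=24.4271 exercise | (k=1,j=1): S=125.6049, (K−S)⁺=0.0000, hold=6.0129 ⇒ V=6.0129 continue  boundary S*=94.5729
step 0: (k=0,j=0): S=108.9900, (K−S)⁺=10.0100, hold=13.3919 ⇒ V=13.3919 continue  boundary S*=-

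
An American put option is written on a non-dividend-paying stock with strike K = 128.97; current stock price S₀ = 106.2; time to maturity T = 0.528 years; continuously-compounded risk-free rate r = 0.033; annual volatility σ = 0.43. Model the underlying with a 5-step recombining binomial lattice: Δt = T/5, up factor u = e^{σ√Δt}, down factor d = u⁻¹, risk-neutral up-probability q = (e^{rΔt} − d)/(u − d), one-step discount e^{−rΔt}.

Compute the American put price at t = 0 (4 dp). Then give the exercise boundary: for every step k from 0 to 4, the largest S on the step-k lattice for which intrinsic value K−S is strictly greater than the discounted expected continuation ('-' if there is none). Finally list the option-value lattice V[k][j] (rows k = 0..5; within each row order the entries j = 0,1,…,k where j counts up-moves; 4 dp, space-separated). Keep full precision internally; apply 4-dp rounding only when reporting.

params: Δt=0.10560 u=1.14997 d=0.86959 q=0.47757 e^(-rΔt)=0.99652
t_5 payoffs: 76.1623 59.1358 36.6195 6.8435 0.0000 0.0000
t_4: node(4,0) S=60.7271 payoff=68.2429 vs cont=67.7942 → 68.2429 [stop]  node(4,1) S=80.3070 payoff=48.6630 vs cont=48.2143 → 48.6630 [stop]  node(4,2) S=106.2000 payoff=22.7700 vs cont=22.3213 → 22.7700 [stop]  node(4,3) S=140.4415 payoff=0.0000 vs cont=3.5628 → 3.5628 [wait]  node(4,4) S=185.7233 payoff=0.0000 vs cont=0.0000 → 0.0000 [wait]  ⇒ S*(4)=106.2000
t_3: node(3,0) S=69.8342 payoff=59.1358 vs cont=58.6872 → 59.1358 [stop]  node(3,1) S=92.3505 payoff=36.6195 vs cont=36.1709 → 36.6195 [stop]  node(3,2) S=122.1265 payoff=6.8435 vs cont=13.5498 → 13.5498 [wait]  node(3,3) S=161.5031 payoff=0.0000 vs cont=1.8548 → 1.8548 [wait]  ⇒ S*(3)=92.3505
t_2: node(2,0) S=80.3070 payoff=48.6630 vs cont=48.2143 → 48.6630 [stop]  node(2,1) S=106.2000 payoff=22.7700 vs cont=25.5130 → 25.5130 [wait]  node(2,2) S=140.4415 payoff=0.0000 vs cont=7.9369 → 7.9369 [wait]  ⇒ S*(2)=80.3070
t_1: node(1,0) S=92.3505 payoff=36.6195 vs cont=37.4763 → 37.4763 [wait]  node(1,1) S=122.1265 payoff=6.8435 vs cont=17.0595 → 17.0595 [wait]  ⇒ S*(1)=-
t_0: node(0,0) S=106.2000 payoff=22.7700 vs cont=27.6293 → 27.6293 [wait]  ⇒ S*(0)=-

price = 27.6293
boundary = - - 80.3070 92.3505 106.2000
tree:
27.6293
37.4763 17.0595
48.6630 25.5130 7.9369
59.1358 36.6195 13.5498 1.8548
68.2429 48.6630 22.7700 3.5628 0.0000
76.1623 59.1358 36.6195 6.8435 0.0000 0.0000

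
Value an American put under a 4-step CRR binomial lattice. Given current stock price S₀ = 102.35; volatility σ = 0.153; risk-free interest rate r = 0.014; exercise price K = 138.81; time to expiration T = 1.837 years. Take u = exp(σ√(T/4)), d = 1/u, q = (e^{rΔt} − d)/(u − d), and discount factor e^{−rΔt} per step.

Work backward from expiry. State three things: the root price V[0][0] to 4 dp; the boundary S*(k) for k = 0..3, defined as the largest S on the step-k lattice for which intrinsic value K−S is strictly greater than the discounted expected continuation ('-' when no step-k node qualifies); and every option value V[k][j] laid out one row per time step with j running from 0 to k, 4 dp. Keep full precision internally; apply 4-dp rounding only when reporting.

Δt=0.45925, u=1.10925, d=0.90151, q=0.50515, disc=e^(-rΔt)=0.99359
k=4 terminal: V=max(K-S,0) → 71.2066 55.6282 36.4600 12.8747 0.0000
k=3: j=0 S=74.9891 intr=63.8209 cont=62.9312 V=63.8209[EX]; j=1 S=92.2695 intr=46.5405 cont=45.6509 V=46.5405[EX]; j=2 S=113.5318 intr=25.2782 cont=24.3885 V=25.2782[EX]; j=3 S=139.6939 intr=0.0000 cont=6.3302 V=6.3302[hold]  S*(3)=113.5318
k=2: j=0 S=83.1818 intr=55.6282 cont=54.7386 V=55.6282[EX]; j=1 S=102.3500 intr=36.4600 cont=35.5704 V=36.4600[EX]; j=2 S=125.9353 intr=12.8747 cont=15.6059 V=15.6059[hold]  S*(2)=102.3500
k=1: j=0 S=92.2695 intr=46.5405 cont=45.6509 V=46.5405[EX]; j=1 S=113.5318 intr=25.2782 cont=25.7594 V=25.7594[hold]  S*(1)=92.2695
k=0: j=0 S=102.3500 intr=36.4600 cont=35.8119 V=36.4600[EX]  S*(0)=102.3500

price = 36.4600
boundary = 102.3500 92.2695 102.3500 113.5318
tree:
36.4600
46.5405 25.7594
55.6282 36.4600 15.6059
63.8209 46.5405 25.2782 6.3302
71.2066 55.6282 36.4600 12.8747 0.0000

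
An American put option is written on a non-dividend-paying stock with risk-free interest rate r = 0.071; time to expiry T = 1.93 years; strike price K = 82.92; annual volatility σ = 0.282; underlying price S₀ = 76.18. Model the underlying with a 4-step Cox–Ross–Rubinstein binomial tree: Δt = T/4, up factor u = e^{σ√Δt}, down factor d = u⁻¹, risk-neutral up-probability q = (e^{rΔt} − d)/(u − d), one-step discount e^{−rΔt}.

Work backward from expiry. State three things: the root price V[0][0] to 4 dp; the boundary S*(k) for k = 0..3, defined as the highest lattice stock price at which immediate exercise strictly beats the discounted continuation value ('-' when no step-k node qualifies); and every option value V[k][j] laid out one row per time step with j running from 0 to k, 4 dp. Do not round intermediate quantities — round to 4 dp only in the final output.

Δt=0.48250, u=1.21639, d=0.82211, q=0.53958, disc=e^(-rΔt)=0.96632
k=4 terminal: V=max(K-S,0) → 48.1218 31.4329 6.7400 0.0000 0.0000
k=3: j=0 S=42.3280 intr=40.5920 cont=37.7995 V=40.5920[EX]; j=1 S=62.6282 intr=20.2918 cont=17.4993 V=20.2918[EX]; j=2 S=92.6642 intr=0.0000 cont=2.9987 V=2.9987[hold]; j=3 S=137.1053 intr=0.0000 cont=0.0000 V=0.0000[hold]  S*(3)=62.6282
k=2: j=0 S=51.4871 intr=31.4329 cont=28.6403 V=31.4329[EX]; j=1 S=76.1800 intr=6.7400 cont=10.5917 V=10.5917[hold]; j=2 S=112.7154 intr=0.0000 cont=1.3342 V=1.3342[hold]  S*(2)=51.4871
k=1: j=0 S=62.6282 intr=20.2918 cont=19.5076 V=20.2918[EX]; j=1 S=92.6642 intr=0.0000 cont=5.4081 V=5.4081[hold]  S*(1)=62.6282
k=0: j=0 S=76.1800 intr=6.7400 cont=11.8480 V=11.8480[hold]  S*(0)=-

price = 11.8480
boundary = - 62.6282 51.4871 62.6282
tree:
11.8480
20.2918 5.4081
31.4329 10.5917 1.3342
40.5920 20.2918 2.9987 0.0000
48.1218 31.4329 6.7400 0.0000 0.0000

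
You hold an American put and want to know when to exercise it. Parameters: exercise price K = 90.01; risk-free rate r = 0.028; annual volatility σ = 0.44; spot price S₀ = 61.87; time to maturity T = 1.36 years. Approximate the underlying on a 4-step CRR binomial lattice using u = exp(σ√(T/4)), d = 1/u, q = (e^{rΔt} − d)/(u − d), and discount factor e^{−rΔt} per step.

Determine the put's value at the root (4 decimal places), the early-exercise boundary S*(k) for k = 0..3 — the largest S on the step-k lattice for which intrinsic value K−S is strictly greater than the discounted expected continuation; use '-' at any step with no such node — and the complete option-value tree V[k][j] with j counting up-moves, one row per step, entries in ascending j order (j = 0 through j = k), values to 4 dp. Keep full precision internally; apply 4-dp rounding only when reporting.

params: Δt=0.34000 u=1.29248 d=0.77371 q=0.45465 e^(-rΔt)=0.99053
t_4 payoffs: 67.8389 52.9732 28.1400 0.0000 0.0000
t_3: node(3,0) S=28.6556 payoff=61.3544 vs cont=60.5015 → 61.3544 [stop]  node(3,1) S=47.8693 payoff=42.1407 vs cont=41.2879 → 42.1407 [stop]  node(3,2) S=79.9657 payoff=10.0443 vs cont=15.2008 → 15.2008 [wait]  node(3,3) S=133.5827 payoff=0.0000 vs cont=0.0000 → 0.0000 [wait]  ⇒ S*(3)=47.8693
t_2: node(2,0) S=37.0368 payoff=52.9732 vs cont=52.1204 → 52.9732 [stop]  node(2,1) S=61.8700 payoff=28.1400 vs cont=29.6093 → 29.6093 [wait]  node(2,2) S=103.3539 payoff=0.0000 vs cont=8.2113 → 8.2113 [wait]  ⇒ S*(2)=37.0368
t_1: node(1,0) S=47.8693 payoff=42.1407 vs cont=41.9496 → 42.1407 [stop]  node(1,1) S=79.9657 payoff=10.0443 vs cont=19.6924 → 19.6924 [wait]  ⇒ S*(1)=47.8693
t_0: node(0,0) S=61.8700 payoff=28.1400 vs cont=31.6321 → 31.6321 [wait]  ⇒ S*(0)=-

price = 31.6321
boundary = - 47.8693 37.0368 47.8693
tree:
31.6321
42.1407 19.6924
52.9732 29.6093 8.2113
61.3544 42.1407 15.2008 0.0000
67.8389 52.9732 28.1400 0.0000 0.0000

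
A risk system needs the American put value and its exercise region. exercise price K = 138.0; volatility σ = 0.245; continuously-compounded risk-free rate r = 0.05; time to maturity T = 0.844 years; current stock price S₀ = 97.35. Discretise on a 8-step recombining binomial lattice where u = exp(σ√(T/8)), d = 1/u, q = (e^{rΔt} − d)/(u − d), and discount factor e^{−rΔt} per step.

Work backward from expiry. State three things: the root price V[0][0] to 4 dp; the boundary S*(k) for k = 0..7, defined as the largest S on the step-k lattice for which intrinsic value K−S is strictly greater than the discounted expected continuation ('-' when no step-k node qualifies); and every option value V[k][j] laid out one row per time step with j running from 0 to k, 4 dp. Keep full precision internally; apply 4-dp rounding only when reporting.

params: Δt=0.10550 u=1.08283 d=0.92351 q=0.51331 e^(-rΔt)=0.99474
t_8 payoffs: 86.4944 77.6087 67.1899 54.9737 40.6500 23.8551 4.1628 0.0000 0.0000
t_7: node(7,0) S=55.7718 payoff=82.2282 vs cont=81.5022 → 82.2282 [stop]  node(7,1) S=65.3935 payoff=72.6065 vs cont=71.8804 → 72.6065 [stop]  node(7,2) S=76.6753 payoff=61.3247 vs cont=60.5987 → 61.3247 [stop]  node(7,3) S=89.9033 payoff=48.0967 vs cont=47.3706 → 48.0967 [stop]  node(7,4) S=105.4135 payoff=32.5865 vs cont=31.8605 → 32.5865 [stop]  node(7,5) S=123.5995 payoff=14.4005 vs cont=13.6745 → 14.4005 [stop]  node(7,6) S=144.9229 payoff=0.0000 vs cont=2.0153 → 2.0153 [wait]  node(7,7) S=169.9251 payoff=0.0000 vs cont=0.0000 → 0.0000 [wait]  ⇒ S*(7)=123.5995
t_6: node(6,0) S=60.3913 payoff=77.6087 vs cont=76.8826 → 77.6087 [stop]  node(6,1) S=70.8101 payoff=67.1899 vs cont=66.4639 → 67.1899 [stop]  node(6,2) S=83.0263 payoff=54.9737 vs cont=54.2477 → 54.9737 [stop]  node(6,3) S=97.3500 payoff=40.6500 vs cont=39.9240 → 40.6500 [stop]  node(6,4) S=114.1449 payoff=23.8551 vs cont=23.1291 → 23.8551 [stop]  node(6,5) S=133.8372 payoff=4.1628 vs cont=8.0007 → 8.0007 [wait]  node(6,6) S=156.9269 payoff=0.0000 vs cont=0.9757 → 0.9757 [wait]  ⇒ S*(6)=114.1449
t_5: node(5,0) S=65.3935 payoff=72.6065 vs cont=71.8804 → 72.6065 [stop]  node(5,1) S=76.6753 payoff=61.3247 vs cont=60.5987 → 61.3247 [stop]  node(5,2) S=89.9033 payoff=48.0967 vs cont=47.3706 → 48.0967 [stop]  node(5,3) S=105.4135 payoff=32.5865 vs cont=31.8605 → 32.5865 [stop]  node(5,4) S=123.5995 payoff=14.4005 vs cont=15.6342 → 15.6342 [wait]  node(5,5) S=144.9229 payoff=0.0000 vs cont=4.3716 → 4.3716 [wait]  ⇒ S*(5)=105.4135
t_4: node(4,0) S=70.8101 payoff=67.1899 vs cont=66.4639 → 67.1899 [stop]  node(4,1) S=83.0263 payoff=54.9737 vs cont=54.2477 → 54.9737 [stop]  node(4,2) S=97.3500 payoff=40.6500 vs cont=39.9240 → 40.6500 [stop]  node(4,3) S=114.1449 payoff=23.8551 vs cont=23.7590 → 23.8551 [stop]  node(4,4) S=133.8372 payoff=4.1628 vs cont=9.8011 → 9.8011 [wait]  ⇒ S*(4)=114.1449
t_3: node(3,0) S=76.6753 payoff=61.3247 vs cont=60.5987 → 61.3247 [stop]  node(3,1) S=89.9033 payoff=48.0967 vs cont=47.3706 → 48.0967 [stop]  node(3,2) S=105.4135 payoff=32.5865 vs cont=31.8605 → 32.5865 [stop]  node(3,3) S=123.5995 payoff=14.4005 vs cont=16.5535 → 16.5535 [wait]  ⇒ S*(3)=105.4135
t_2: node(2,0) S=83.0263 payoff=54.9737 vs cont=54.2477 → 54.9737 [stop]  node(2,1) S=97.3500 payoff=40.6500 vs cont=39.9240 → 40.6500 [stop]  node(2,2) S=114.1449 payoff=23.8551 vs cont=24.2284 → 24.2284 [wait]  ⇒ S*(2)=97.3500
t_1: node(1,0) S=89.9033 payoff=48.0967 vs cont=47.3706 → 48.0967 [stop]  node(1,1) S=105.4135 payoff=32.5865 vs cont=32.0511 → 32.5865 [stop]  ⇒ S*(1)=105.4135
t_0: node(0,0) S=97.3500 payoff=40.6500 vs cont=39.9240 → 40.6500 [stop]  ⇒ S*(0)=97.3500

price = 40.6500
boundary = 97.3500 105.4135 97.3500 105.4135 114.1449 105.4135 114.1449 123.5995
tree:
40.6500
48.0967 32.5865
54.9737 40.6500 24.2284
61.3247 48.0967 32.5865 16.5535
67.1899 54.9737 40.6500 23.8551 9.8011
72.6065 61.3247 48.0967 32.5865 15.6342 4.3716
77.6087 67.1899 54.9737 40.6500 23.8551 8.0007 0.9757
82.2282 72.6065 61.3247 48.0967 32.5865 14.4005 2.0153 0.0000
86.4944 77.6087 67.1899 54.9737 40.6500 23.8551 4.1628 0.0000 0.0000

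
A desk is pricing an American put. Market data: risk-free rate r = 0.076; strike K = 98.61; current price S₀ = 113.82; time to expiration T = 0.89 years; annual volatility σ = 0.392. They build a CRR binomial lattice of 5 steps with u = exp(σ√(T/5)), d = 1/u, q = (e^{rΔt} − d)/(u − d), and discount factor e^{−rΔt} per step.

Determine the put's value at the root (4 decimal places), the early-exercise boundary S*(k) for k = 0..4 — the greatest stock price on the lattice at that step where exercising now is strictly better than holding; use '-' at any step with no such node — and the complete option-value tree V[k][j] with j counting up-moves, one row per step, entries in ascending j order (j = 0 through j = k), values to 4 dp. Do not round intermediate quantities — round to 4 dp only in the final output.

params: Δt=0.17800 u=1.17985 d=0.84757 q=0.49974 e^(-rΔt)=0.98656
t_5 payoffs: 48.8260 29.3087 2.1399 0.0000 0.0000 0.0000
t_4: node(4,0) S=58.7375 payoff=39.8725 vs cont=38.5475 → 39.8725 [stop]  node(4,1) S=81.7649 payoff=16.8451 vs cont=15.5201 → 16.8451 [stop]  node(4,2) S=113.8200 payoff=0.0000 vs cont=1.0561 → 1.0561 [wait]  node(4,3) S=158.4419 payoff=0.0000 vs cont=0.0000 → 0.0000 [wait]  node(4,4) S=220.5574 payoff=0.0000 vs cont=0.0000 → 0.0000 [wait]  ⇒ S*(4)=81.7649
t_3: node(3,0) S=69.3013 payoff=29.3087 vs cont=27.9837 → 29.3087 [stop]  node(3,1) S=96.4701 payoff=2.1399 vs cont=8.8344 → 8.8344 [wait]  node(3,2) S=134.2902 payoff=0.0000 vs cont=0.5212 → 0.5212 [wait]  node(3,3) S=186.9373 payoff=0.0000 vs cont=0.0000 → 0.0000 [wait]  ⇒ S*(3)=69.3013
t_2: node(2,0) S=81.7649 payoff=16.8451 vs cont=18.8206 → 18.8206 [wait]  node(2,1) S=113.8200 payoff=0.0000 vs cont=4.6171 → 4.6171 [wait]  node(2,2) S=158.4419 payoff=0.0000 vs cont=0.2573 → 0.2573 [wait]  ⇒ S*(2)=-
t_1: node(1,0) S=96.4701 payoff=2.1399 vs cont=11.5651 → 11.5651 [wait]  node(1,1) S=134.2902 payoff=0.0000 vs cont=2.4056 → 2.4056 [wait]  ⇒ S*(1)=-
t_0: node(0,0) S=113.8200 payoff=0.0000 vs cont=6.8939 → 6.8939 [wait]  ⇒ S*(0)=-

price = 6.8939
boundary = - - - 69.3013 81.7649
tree:
6.8939
11.5651 2.4056
18.8206 4.6171 0.2573
29.3087 8.8344 0.5212 0.0000
39.8725 16.8451 1.0561 0.0000 0.0000
48.8260 29.3087 2.1399 0.0000 0.0000 0.0000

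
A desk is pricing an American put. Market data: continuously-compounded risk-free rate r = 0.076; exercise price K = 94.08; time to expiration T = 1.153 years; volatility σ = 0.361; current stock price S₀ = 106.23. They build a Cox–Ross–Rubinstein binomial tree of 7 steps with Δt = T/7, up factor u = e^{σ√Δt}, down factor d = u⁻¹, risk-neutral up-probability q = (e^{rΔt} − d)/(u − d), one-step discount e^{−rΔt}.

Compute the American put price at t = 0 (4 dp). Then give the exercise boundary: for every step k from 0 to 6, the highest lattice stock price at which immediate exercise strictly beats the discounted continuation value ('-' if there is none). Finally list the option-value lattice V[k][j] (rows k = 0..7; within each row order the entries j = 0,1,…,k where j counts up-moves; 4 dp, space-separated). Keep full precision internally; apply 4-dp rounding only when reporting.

price = 7.3426
boundary = - - - 68.4478 59.1194 68.4478 79.2480
tree:
7.3426
11.5172 3.4541
17.5150 5.9547 1.1014
25.6322 10.0347 2.1240 0.1315
34.9606 16.3973 4.0794 0.2698 0.0000
43.0177 25.6322 7.7992 0.5533 0.0000 0.0000
49.9767 34.9606 14.8320 1.1349 0.0000 0.0000 0.0000
55.9873 43.0177 25.6322 2.3275 0.0000 0.0000 0.0000 0.0000

params: Δt=0.16471 u=1.15779 d=0.86372 q=0.50627 e^(-rΔt)=0.98756
t_7 payoffs: 55.9873 43.0177 25.6322 2.3275 0.0000 0.0000 0.0000 0.0000
t_6: node(6,0) S=44.1033 payoff=49.9767 vs cont=48.8063 → 49.9767 [stop]  node(6,1) S=59.1194 payoff=34.9606 vs cont=33.7902 → 34.9606 [stop]  node(6,2) S=79.2480 payoff=14.8320 vs cont=13.6616 → 14.8320 [stop]  node(6,3) S=106.2300 payoff=0.0000 vs cont=1.1349 → 1.1349 [wait]  node(6,4) S=142.3986 payoff=0.0000 vs cont=0.0000 → 0.0000 [wait]  node(6,5) S=190.8817 payoff=0.0000 vs cont=0.0000 → 0.0000 [wait]  node(6,6) S=255.8721 payoff=0.0000 vs cont=0.0000 → 0.0000 [wait]  ⇒ S*(6)=79.2480
t_5: node(5,0) S=51.0623 payoff=43.0177 vs cont=41.8473 → 43.0177 [stop]  node(5,1) S=68.4478 payoff=25.6322 vs cont=24.4619 → 25.6322 [stop]  node(5,2) S=91.7525 payoff=2.3275 vs cont=7.7992 → 7.7992 [wait]  node(5,3) S=122.9919 payoff=0.0000 vs cont=0.5533 → 0.5533 [wait]  node(5,4) S=164.8675 payoff=0.0000 vs cont=0.0000 → 0.0000 [wait]  node(5,5) S=221.0007 payoff=0.0000 vs cont=0.0000 → 0.0000 [wait]  ⇒ S*(5)=68.4478
t_4: node(4,0) S=59.1194 payoff=34.9606 vs cont=33.7902 → 34.9606 [stop]  node(4,1) S=79.2480 payoff=14.8320 vs cont=16.3973 → 16.3973 [wait]  node(4,2) S=106.2300 payoff=0.0000 vs cont=4.0794 → 4.0794 [wait]  node(4,3) S=142.3986 payoff=0.0000 vs cont=0.2698 → 0.2698 [wait]  node(4,4) S=190.8817 payoff=0.0000 vs cont=0.0000 → 0.0000 [wait]  ⇒ S*(4)=59.1194
t_3: node(3,0) S=68.4478 payoff=25.6322 vs cont=25.2445 → 25.6322 [stop]  node(3,1) S=91.7525 payoff=2.3275 vs cont=10.0347 → 10.0347 [wait]  node(3,2) S=122.9919 payoff=0.0000 vs cont=2.1240 → 2.1240 [wait]  node(3,3) S=164.8675 payoff=0.0000 vs cont=0.1315 → 0.1315 [wait]  ⇒ S*(3)=68.4478
t_2: node(2,0) S=79.2480 payoff=14.8320 vs cont=17.5150 → 17.5150 [wait]  node(2,1) S=106.2300 payoff=0.0000 vs cont=5.9547 → 5.9547 [wait]  node(2,2) S=142.3986 payoff=0.0000 vs cont=1.1014 → 1.1014 [wait]  ⇒ S*(2)=-
t_1: node(1,0) S=91.7525 payoff=2.3275 vs cont=11.5172 → 11.5172 [wait]  node(1,1) S=122.9919 payoff=0.0000 vs cont=3.4541 → 3.4541 [wait]  ⇒ S*(1)=-
t_0: node(0,0) S=106.2300 payoff=0.0000 vs cont=7.3426 → 7.3426 [wait]  ⇒ S*(0)=-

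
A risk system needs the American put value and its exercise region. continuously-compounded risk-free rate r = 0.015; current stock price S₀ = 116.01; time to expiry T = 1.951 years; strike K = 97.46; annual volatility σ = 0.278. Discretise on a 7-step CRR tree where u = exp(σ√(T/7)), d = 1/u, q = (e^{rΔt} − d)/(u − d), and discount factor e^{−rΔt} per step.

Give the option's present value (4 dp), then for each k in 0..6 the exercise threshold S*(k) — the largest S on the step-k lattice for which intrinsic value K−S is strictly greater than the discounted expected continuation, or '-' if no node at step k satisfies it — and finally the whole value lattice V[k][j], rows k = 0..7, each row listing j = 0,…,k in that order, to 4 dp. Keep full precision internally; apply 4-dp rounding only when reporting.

price = 7.5509
boundary = - - - - 64.4967 55.6926 64.4967
tree:
7.5509
11.4805 3.3189
16.9608 5.5867 0.8675
24.1787 9.2145 1.6676 0.0000
32.9633 14.7820 3.2054 0.0000 0.0000
41.7674 22.7815 6.1617 0.0000 0.0000 0.0000
49.3696 32.9633 11.8442 0.0000 0.0000 0.0000 0.0000
55.9341 41.7674 22.7675 0.0000 0.0000 0.0000 0.0000 0.0000

Δt=0.27871  u=1.15808  d=0.86350  q=0.47760  discount=0.99583
step 7 (expiry): payoffs max(K−S,0) = 55.9341 41.7674 22.7675 0.0000 0.0000 0.0000 0.0000 0.0000
step 6: (k=6,j=0): S=48.0904, (K−S)⁺=49.3696, hold=48.9630 ⇒ V=49.3696 exercise | (k=6,j=1): S=64.4967, (K−S)⁺=32.9633, hold=32.5567 ⇒ V=32.9633 exercise | (k=6,j=2): S=86.5001, (K−S)⁺=10.9599, hold=11.8442 ⇒ V=11.8442 continue | (k=6,j=3): S=116.0100, (K−S)⁺=0.0000, hold=0.0000 ⇒ V=0.0000 continue | (k=6,j=4): S=155.5874, (K−S)⁺=0.0000, hold=0.0000 ⇒ V=0.0000 continue | (k=6,j=5): S=208.6669, (K−S)⁺=0.0000, hold=0.0000 ⇒ V=0.0000 continue | (k=6,j=6): S=279.8546, (K−S)⁺=0.0000, hold=0.0000 ⇒ V=0.0000 continue  boundary S*=64.4967
step 5: (k=5,j=0): S=55.6926, (K−S)⁺=41.7674, hold=41.3607 ⇒ V=41.7674 exercise | (k=5,j=1): S=74.6925, (K−S)⁺=22.7675, hold=22.7815 ⇒ V=22.7815 continue | (k=5,j=2): S=100.1742, (K−S)⁺=0.0000, hold=6.1617 ⇒ V=6.1617 continue | (k=5,j=3): S=134.3492, (K−S)⁺=0.0000, hold=0.0000 ⇒ V=0.0000 continue | (k=5,j=4): S=180.1831, (K−S)⁺=0.0000, hold=0.0000 ⇒ V=0.0000 continue | (k=5,j=5): S=241.6534, (K−S)⁺=0.0000, hold=0.0000 ⇒ V=0.0000 continue  boundary S*=55.6926
step 4: (k=4,j=0): S=64.4967, (K−S)⁺=32.9633, hold=32.5634 ⇒ V=32.9633 exercise | (k=4,j=1): S=86.5001, (K−S)⁺=10.9599, hold=14.7820 ⇒ V=14.7820 continue | (k=4,j=2): S=116.0100, (K−S)⁺=0.0000, hold=3.2054 ⇒ V=3.2054 continue | (k=4,j=3): S=155.5874, (K−S)⁺=0.0000, hold=0.0000 ⇒ V=0.0000 continue | (k=4,j=4): S=208.6669, (K−S)⁺=0.0000, hold=0.0000 ⇒ V=0.0000 continue  boundary S*=64.4967
step 3: (k=3,j=0): S=74.6925, (K−S)⁺=22.7675, hold=24.1787 ⇒ V=24.1787 continue | (k=3,j=1): S=100.1742, (K−S)⁺=0.0000, hold=9.2145 ⇒ V=9.2145 continue | (k=3,j=2): S=134.3492, (K−S)⁺=0.0000, hold=1.6676 ⇒ V=1.6676 continue | (k=3,j=3): S=180.1831, (K−S)⁺=0.0000, hold=0.0000 ⇒ V=0.0000 continue  boundary S*=-
step 2: (k=2,j=0): S=86.5001, (K−S)⁺=10.9599, hold=16.9608 ⇒ V=16.9608 continue | (k=2,j=1): S=116.0100, (K−S)⁺=0.0000, hold=5.5867 ⇒ V=5.5867 continue | (k=2,j=2): S=155.5874, (K−S)⁺=0.0000, hold=0.8675 ⇒ V=0.8675 continue  boundary S*=-
step 1: (k=1,j=0): S=100.1742, (K−S)⁺=0.0000, hold=11.4805 ⇒ V=11.4805 continue | (k=1,j=1): S=134.3492, (K−S)⁺=0.0000, hold=3.3189 ⇒ V=3.3189 continue  boundary S*=-
step 0: (k=0,j=0): S=116.0100, (K−S)⁺=0.0000, hold=7.5509 ⇒ V=7.5509 continue  boundary S*=-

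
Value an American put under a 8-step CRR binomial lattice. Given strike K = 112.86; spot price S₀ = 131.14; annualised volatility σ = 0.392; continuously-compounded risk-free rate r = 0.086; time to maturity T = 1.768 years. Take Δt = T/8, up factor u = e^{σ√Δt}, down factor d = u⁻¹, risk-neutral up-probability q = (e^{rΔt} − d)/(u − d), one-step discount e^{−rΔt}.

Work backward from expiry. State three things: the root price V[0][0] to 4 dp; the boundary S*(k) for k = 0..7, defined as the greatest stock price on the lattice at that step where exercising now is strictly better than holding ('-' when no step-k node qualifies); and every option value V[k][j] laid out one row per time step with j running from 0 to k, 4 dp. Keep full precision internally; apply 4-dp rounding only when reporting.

price = 11.5982
boundary = - - - 75.4462 62.7488 75.4462 62.7488 75.4462
tree:
11.5982
17.6711 6.1051
26.1504 10.0574 2.4755
37.4138 16.1385 4.4980 0.5935
50.1112 25.0712 8.0237 1.2241 0.0000
60.6718 37.4138 13.9641 2.5246 0.0000 0.0000
69.4550 50.1112 23.4703 5.2067 0.0000 0.0000 0.0000
76.7600 60.6718 37.4138 10.7383 0.0000 0.0000 0.0000 0.0000
82.8356 69.4550 50.1112 22.1469 0.0000 0.0000 0.0000 0.0000 0.0000

Δt=0.22100  u=1.20235  d=0.83170  q=0.50583  discount=0.98117
step 8 (expiry): payoffs max(K−S,0) = 82.8356 69.4550 50.1112 22.1469 0.0000 0.0000 0.0000 0.0000 0.0000
step 7: (k=7,j=0): S=36.1000, (K−S)⁺=76.7600, hold=74.6352 ⇒ V=76.7600 exercise | (k=7,j=1): S=52.1882, (K−S)⁺=60.6718, hold=58.5470 ⇒ V=60.6718 exercise | (k=7,j=2): S=75.4462, (K−S)⁺=37.4138, hold=35.2890 ⇒ V=37.4138 exercise | (k=7,j=3): S=109.0693, (K−S)⁺=3.7907, hold=10.7383 ⇒ V=10.7383 continue | (k=7,j=4): S=157.6768, (K−S)⁺=0.0000, hold=0.0000 ⇒ V=0.0000 continue | (k=7,j=5): S=227.9464, (K−S)⁺=0.0000, hold=0.0000 ⇒ V=0.0000 continue | (k=7,j=6): S=329.5322, (K−S)⁺=0.0000, hold=0.0000 ⇒ V=0.0000 continue | (k=7,j=7): S=476.3902, (K−S)⁺=0.0000, hold=0.0000 ⇒ V=0.0000 continue  boundary S*=75.4462
step 6: (k=6,j=0): S=43.4050, (K−S)⁺=69.4550, hold=67.3302 ⇒ V=69.4550 exercise | (k=6,j=1): S=62.7488, (K−S)⁺=50.1112, hold=47.9865 ⇒ V=50.1112 exercise | (k=6,j=2): S=90.7131, (K−S)⁺=22.1469, hold=23.4703 ⇒ V=23.4703 continue | (k=6,j=3): S=131.1400, (K−S)⁺=0.0000, hold=5.2067 ⇒ V=5.2067 continue | (k=6,j=4): S=189.5834, (K−S)⁺=0.0000, hold=0.0000 ⇒ V=0.0000 continue | (k=6,j=5): S=274.0724, (K−S)⁺=0.0000, hold=0.0000 ⇒ V=0.0000 continue | (k=6,j=6): S=396.2145, (K−S)⁺=0.0000, hold=0.0000 ⇒ V=0.0000 continue  boundary S*=62.7488
step 5: (k=5,j=0): S=52.1882, (K−S)⁺=60.6718, hold=58.5470 ⇒ V=60.6718 exercise | (k=5,j=1): S=75.4462, (K−S)⁺=37.4138, hold=35.9458 ⇒ V=37.4138 exercise | (k=5,j=2): S=109.0693, (K−S)⁺=3.7907, hold=13.9641 ⇒ V=13.9641 continue | (k=5,j=3): S=157.6768, (K−S)⁺=0.0000, hold=2.5246 ⇒ V=2.5246 continue | (k=5,j=4): S=227.9464, (K−S)⁺=0.0000, hold=0.0000 ⇒ V=0.0000 continue | (k=5,j=5): S=329.5322, (K−S)⁺=0.0000, hold=0.0000 ⇒ V=0.0000 continue  boundary S*=75.4462
step 4: (k=4,j=0): S=62.7488, (K−S)⁺=50.1112, hold=47.9865 ⇒ V=50.1112 exercise | (k=4,j=1): S=90.7131, (K−S)⁺=22.1469, hold=25.0712 ⇒ V=25.0712 continue | (k=4,j=2): S=131.1400, (K−S)⁺=0.0000, hold=8.0237 ⇒ V=8.0237 continue | (k=4,j=3): S=189.5834, (K−S)⁺=0.0000, hold=1.2241 ⇒ V=1.2241 continue | (k=4,j=4): S=274.0724, (K−S)⁺=0.0000, hold=0.0000 ⇒ V=0.0000 continue  boundary S*=62.7488
step 3: (k=3,j=0): S=75.4462, (K−S)⁺=37.4138, hold=36.7404 ⇒ V=37.4138 exercise | (k=3,j=1): S=109.0693, (K−S)⁺=3.7907, hold=16.1385 ⇒ V=16.1385 continue | (k=3,j=2): S=157.6768, (K−S)⁺=0.0000, hold=4.4980 ⇒ V=4.4980 continue | (k=3,j=3): S=227.9464, (K−S)⁺=0.0000, hold=0.5935 ⇒ V=0.5935 continue  boundary S*=75.4462
step 2: (k=2,j=0): S=90.7131, (K−S)⁺=22.1469, hold=26.1504 ⇒ V=26.1504 continue | (k=2,j=1): S=131.1400, (K−S)⁺=0.0000, hold=10.0574 ⇒ V=10.0574 continue | (k=2,j=2): S=189.5834, (K−S)⁺=0.0000, hold=2.4755 ⇒ V=2.4755 continue  boundary S*=-
step 1: (k=1,j=0): S=109.0693, (K−S)⁺=3.7907, hold=17.6711 ⇒ V=17.6711 continue | (k=1,j=1): S=157.6768, (K−S)⁺=0.0000, hold=6.1051 ⇒ V=6.1051 continue  boundary S*=-
step 0: (k=0,j=0): S=131.1400, (K−S)⁺=0.0000, hold=11.5982 ⇒ V=11.5982 continue  boundary S*=-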